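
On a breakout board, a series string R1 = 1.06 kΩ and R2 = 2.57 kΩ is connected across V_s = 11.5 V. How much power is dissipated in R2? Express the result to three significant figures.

P ≈ 25.8 mW

The common current is I = 11.5/3.630 = 3.168 mA.
P = I²R = 10.04 × 2.57 = 25.79 mW.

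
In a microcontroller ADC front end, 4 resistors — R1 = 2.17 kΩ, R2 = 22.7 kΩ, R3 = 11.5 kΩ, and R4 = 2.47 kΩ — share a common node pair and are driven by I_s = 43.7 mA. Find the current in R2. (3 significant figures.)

ΣG = 1/2.17 + 1/22.7 + 1/11.5 + 1/2.47 = 0.9967.
R2 takes the fraction G_k/ΣG = 0.04405/0.9967 = 0.04420, so I = 43.7 × 0.04420 = 1.931 mA.

I ≈ 1.93 mA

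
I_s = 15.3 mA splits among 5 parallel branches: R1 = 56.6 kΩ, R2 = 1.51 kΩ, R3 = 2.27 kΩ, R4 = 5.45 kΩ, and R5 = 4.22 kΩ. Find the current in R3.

ΣG = 1/56.6 + 1/1.51 + 1/2.27 + 1/5.45 + 1/4.22 = 1.541.
By the current-divider rule, I = I_s · G_k/ΣG = 15.3 × 0.2859 = 4.374 mA.

I ≈ 4.37 mA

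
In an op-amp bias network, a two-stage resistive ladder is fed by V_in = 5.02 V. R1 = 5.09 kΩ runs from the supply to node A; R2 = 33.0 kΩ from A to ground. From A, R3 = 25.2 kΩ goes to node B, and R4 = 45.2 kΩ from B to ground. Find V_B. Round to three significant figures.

Looking into the second stage from A: R3 + R4 = 70.40 kΩ appears in parallel with R2.
R2 ‖ (R3+R4) = 22.47 kΩ.
So V_A = 5.02 × 0.8153 = 4.093 V.
Then the unloaded second divider: V_B = V_A × R4/(R3+R4) = 4.093 × 0.6420 = 2.628 V.

V_B ≈ 2.63 V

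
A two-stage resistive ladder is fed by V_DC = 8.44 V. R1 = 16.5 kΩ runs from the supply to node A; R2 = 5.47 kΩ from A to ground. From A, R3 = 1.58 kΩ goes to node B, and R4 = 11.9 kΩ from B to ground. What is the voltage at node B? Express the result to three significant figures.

V_B ≈ 1.42 V

The second stage (R3 + R4 = 13.48 kΩ) loads node A in parallel with R2.
R2 ‖ (R3+R4) = 3.891 kΩ.
First divider: V_A = V_DC · 3.891/(16.5 + 3.891) = 1.611 V.
Stage 2 is unloaded, so V_B = V_A · R4/(R3+R4) = 1.611 × 11.9/13.48 = 1.422 V.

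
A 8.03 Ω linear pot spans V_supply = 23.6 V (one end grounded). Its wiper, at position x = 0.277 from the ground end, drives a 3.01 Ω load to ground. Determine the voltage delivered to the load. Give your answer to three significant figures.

The pot divides into 5.806 Ω above the wiper and 2.224 Ω below.
Lower segment in parallel with the load: 2.224 ‖ 3.01 = 1.279 Ω.
Loaded-divider output: V_out = 23.6 × 0.1805 = 4.261 V.

V_out ≈ 4.26 V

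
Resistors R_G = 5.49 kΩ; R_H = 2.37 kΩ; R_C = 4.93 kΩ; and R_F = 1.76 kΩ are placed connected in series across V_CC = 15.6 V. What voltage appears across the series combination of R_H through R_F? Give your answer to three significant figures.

V ≈ 9.71 V

ΣR = 5.49 + 2.37 + 4.93 + 1.76 = 14.55 kΩ.
R_{R_H..R_F} = 2.37 + 4.93 + 1.76 = 9.060 kΩ.
By the voltage-divider rule, V = 15.6 × 9.060/14.55 = 9.714 V.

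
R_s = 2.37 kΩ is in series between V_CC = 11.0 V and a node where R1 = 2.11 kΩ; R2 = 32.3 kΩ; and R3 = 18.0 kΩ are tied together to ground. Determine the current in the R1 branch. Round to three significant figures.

I ≈ 2.24 mA

Parallel bank: R_p = 1/(1/2.11 + 1/32.3 + 1/18.0) = 1.784 kΩ.
Node voltage V_A = V_CC · R_p/(R_s + R_p) = 11.0 × 0.4295 = 4.725 V.
Branch current I = V_A/R1 = 4.725/2.11 = 2.239 mA.
(Check via current divider: I_total = 2.648 mA; share G_k/ΣG = 0.8456 → same result.)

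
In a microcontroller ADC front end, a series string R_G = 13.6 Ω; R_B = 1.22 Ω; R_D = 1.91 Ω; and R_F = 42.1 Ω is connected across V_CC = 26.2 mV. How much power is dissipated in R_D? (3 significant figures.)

The common current is I = 26.2/58.83 = 0.4454 mA.
P = I²R = 0.1983 × 1.91 = 0.3788 µW.

P ≈ 0.379 µW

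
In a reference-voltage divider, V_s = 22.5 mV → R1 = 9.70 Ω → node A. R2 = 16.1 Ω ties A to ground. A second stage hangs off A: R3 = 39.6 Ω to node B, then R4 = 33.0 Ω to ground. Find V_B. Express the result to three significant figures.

Looking into the second stage from A: R3 + R4 = 72.60 Ω appears in parallel with R2.
R2 ‖ (R3+R4) = 13.18 Ω.
First divider: V_A = V_s · 13.18/(9.70 + 13.18) = 12.96 mV.
Then the unloaded second divider: V_B = V_A × R4/(R3+R4) = 12.96 × 0.4545 = 5.891 mV.

V_B ≈ 5.89 mV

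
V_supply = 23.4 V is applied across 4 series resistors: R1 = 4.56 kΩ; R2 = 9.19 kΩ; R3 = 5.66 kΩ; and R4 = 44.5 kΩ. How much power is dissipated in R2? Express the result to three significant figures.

The common current is I = 23.4/63.91 = 0.3661 mA.
V(R2) = I·R = 3.365 V; P = V·I = 3.365 × 0.3661 = 1.232 mW.

P ≈ 1.23 mW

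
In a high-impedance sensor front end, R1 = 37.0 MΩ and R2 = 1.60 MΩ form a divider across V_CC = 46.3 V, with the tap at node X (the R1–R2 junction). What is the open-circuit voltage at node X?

V_th ≈ 1.92 V

V_th is the unloaded tap voltage: V_CC · R2/(R1+R2) = 46.3 × 0.04145 = 1.919 V.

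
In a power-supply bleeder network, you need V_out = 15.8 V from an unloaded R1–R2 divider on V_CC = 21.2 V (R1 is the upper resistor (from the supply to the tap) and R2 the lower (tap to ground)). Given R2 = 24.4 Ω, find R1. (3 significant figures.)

R1 ≈ 8.34 Ω

The divider ratio is R2/(R1+R2) = 15.8/21.2 = 0.7453.
Rearranging, R1 = R2·(1−k)/k = 24.4 × 0.3418 = 8.339 Ω.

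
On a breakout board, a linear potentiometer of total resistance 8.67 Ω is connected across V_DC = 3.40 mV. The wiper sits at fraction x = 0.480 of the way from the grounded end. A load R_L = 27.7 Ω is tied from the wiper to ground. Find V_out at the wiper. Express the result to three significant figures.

Split the track: R_lower = x·R_p = 4.162 Ω, R_upper = (1−x)·R_p = 4.508 Ω.
(x·R_p) ‖ R_L = 3.618 Ω.
V_out = 3.40 × 3.618/(4.508 + 3.618) = 1.514 mV.
(Unloaded: V_out = x·V_DC = 1.63 mV.)

V_out ≈ 1.51 mV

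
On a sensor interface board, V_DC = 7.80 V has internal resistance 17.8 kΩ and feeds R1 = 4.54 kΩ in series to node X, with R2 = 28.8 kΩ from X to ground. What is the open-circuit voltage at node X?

R1' = 17.8 + 4.54 = 22.34 kΩ (source resistance + R1).
With X open, the divider is unloaded: V_th = 7.80 × 28.8/51.14 = 4.393 V.

V_th ≈ 4.39 V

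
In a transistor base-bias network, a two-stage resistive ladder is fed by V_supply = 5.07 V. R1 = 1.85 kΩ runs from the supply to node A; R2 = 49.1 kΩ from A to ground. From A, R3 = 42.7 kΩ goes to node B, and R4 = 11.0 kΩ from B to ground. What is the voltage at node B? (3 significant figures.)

Looking into the second stage from A: R3 + R4 = 53.70 kΩ appears in parallel with R2.
R2 ‖ (R3+R4) = 25.65 kΩ.
First divider: V_A = V_supply · 25.65/(1.85 + 25.65) = 4.729 V.
V_B = V_A × 0.2048 = 0.9687 V.

V_B ≈ 0.969 V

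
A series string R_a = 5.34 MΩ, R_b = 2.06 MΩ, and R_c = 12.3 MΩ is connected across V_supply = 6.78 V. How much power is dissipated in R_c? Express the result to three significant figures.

P ≈ 1.46 µW

Series current I = V_supply/ΣR = 6.78/19.70 = 0.3442 µA.
P(R_c) = I²·R_c = (0.3442)² × 12.3 = 1.457 µW.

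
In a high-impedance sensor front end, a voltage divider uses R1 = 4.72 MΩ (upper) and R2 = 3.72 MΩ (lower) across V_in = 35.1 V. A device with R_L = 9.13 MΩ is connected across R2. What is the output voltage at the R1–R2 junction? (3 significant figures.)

The load sits in parallel with R2, giving an effective lower resistance R2' = R2·R_L/(R2+R_L) = 2.643 MΩ.
Now apply the divider: V_out = 35.1 × 0.3590 = 12.60 V.

V_out ≈ 12.6 V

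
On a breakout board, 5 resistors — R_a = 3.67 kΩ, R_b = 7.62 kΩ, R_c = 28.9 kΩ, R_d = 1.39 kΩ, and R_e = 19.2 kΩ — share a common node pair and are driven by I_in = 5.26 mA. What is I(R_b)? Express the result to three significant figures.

Total conductance ΣG = 1/3.67 + 1/7.62 + 1/28.9 + 1/1.39 + 1/19.2 = 1.210 (units of 1/kΩ).
By the current-divider rule, I = I_in · G_k/ΣG = 5.26 × 0.1085 = 0.5706 mA.

I ≈ 0.571 mA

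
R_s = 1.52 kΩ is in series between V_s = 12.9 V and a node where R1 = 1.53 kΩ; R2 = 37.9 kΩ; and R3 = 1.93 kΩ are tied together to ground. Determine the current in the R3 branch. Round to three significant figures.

I ≈ 2.37 mA

Parallel bank: R_p = 1/(1/1.53 + 1/37.9 + 1/1.93) = 0.8346 kΩ.
Node voltage V_A = V_s · R_p/(R_s + R_p) = 12.9 × 0.3545 = 4.573 V.
I(R3) = V_A / R3 = 4.573/1.93 = 2.369 mA.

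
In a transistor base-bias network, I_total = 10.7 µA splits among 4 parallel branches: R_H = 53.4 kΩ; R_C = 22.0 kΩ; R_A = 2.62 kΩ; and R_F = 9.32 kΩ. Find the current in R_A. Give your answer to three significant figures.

Total conductance ΣG = 1/53.4 + 1/22.0 + 1/2.62 + 1/9.32 = 0.5532 (units of 1/kΩ).
Current divider: I(R_A) = I_total · G_k/ΣG = 10.7 × (0.3817/0.5532) = 10.7 × 0.6900 = 7.383 µA.

I ≈ 7.38 µA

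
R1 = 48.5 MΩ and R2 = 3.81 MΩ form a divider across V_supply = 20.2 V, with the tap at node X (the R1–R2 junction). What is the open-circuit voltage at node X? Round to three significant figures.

V_th ≈ 1.47 V

V_th is the unloaded tap voltage: V_supply · R2/(R1+R2) = 20.2 × 0.07284 = 1.471 V.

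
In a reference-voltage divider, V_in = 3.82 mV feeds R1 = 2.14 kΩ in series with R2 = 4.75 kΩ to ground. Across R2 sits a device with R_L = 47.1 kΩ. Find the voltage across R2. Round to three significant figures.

V_out ≈ 2.55 mV

The load sits in parallel with R2, giving an effective lower resistance R2' = R2·R_L/(R2+R_L) = 4.315 kΩ.
Now apply the divider: V_out = 3.82 × 0.6685 = 2.554 mV.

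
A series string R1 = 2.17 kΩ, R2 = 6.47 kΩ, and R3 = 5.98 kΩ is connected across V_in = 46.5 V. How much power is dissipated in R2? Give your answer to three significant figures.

P ≈ 65.5 mW

ΣR = 14.62 kΩ → I = 46.5/14.62 = 3.181 mA.
P(R2) = I²·R2 = (3.181)² × 6.47 = 65.45 mW.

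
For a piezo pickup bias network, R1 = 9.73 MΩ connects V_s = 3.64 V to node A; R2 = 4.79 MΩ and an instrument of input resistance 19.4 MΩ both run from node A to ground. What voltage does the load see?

The load sits in parallel with R2, giving an effective lower resistance R2' = R2·R_L/(R2+R_L) = 3.842 MΩ.
Voltage divider with the loaded lower leg: V_out = 3.64 × 3.842/(9.73 + 3.842) = 3.64 × 0.2831 = 1.030 V.
(Unloaded it would be 1.20 V; the load pulls it down.)

V_out ≈ 1.03 V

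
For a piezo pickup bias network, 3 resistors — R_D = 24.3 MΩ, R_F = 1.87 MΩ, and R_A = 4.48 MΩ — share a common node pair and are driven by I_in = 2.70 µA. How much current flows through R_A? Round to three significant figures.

Conductances: ΣG = 1/24.3 + 1/1.87 + 1/4.48 = 0.7991 (1/MΩ).
By the current-divider rule, I = I_in · G_k/ΣG = 2.70 × 0.2793 = 0.7542 µA.

I ≈ 0.754 µA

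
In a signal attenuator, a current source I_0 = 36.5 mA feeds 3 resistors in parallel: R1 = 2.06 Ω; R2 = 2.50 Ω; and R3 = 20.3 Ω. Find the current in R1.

Conductances: ΣG = 1/2.06 + 1/2.50 + 1/20.3 = 0.9347 (1/Ω).
Current divider: I(R1) = I_0 · G_k/ΣG = 36.5 × (0.4854/0.9347) = 36.5 × 0.5194 = 18.96 mA.

I ≈ 19.0 mA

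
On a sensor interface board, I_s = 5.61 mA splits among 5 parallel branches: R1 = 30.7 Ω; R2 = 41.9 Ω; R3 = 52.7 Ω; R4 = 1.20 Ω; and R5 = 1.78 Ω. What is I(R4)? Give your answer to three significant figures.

Conductances: ΣG = 1/30.7 + 1/41.9 + 1/52.7 + 1/1.20 + 1/1.78 = 1.471 (1/Ω).
R4 takes the fraction G_k/ΣG = 0.8333/1.471 = 0.5667, so I = 5.61 × 0.5667 = 3.179 mA.

I ≈ 3.18 mA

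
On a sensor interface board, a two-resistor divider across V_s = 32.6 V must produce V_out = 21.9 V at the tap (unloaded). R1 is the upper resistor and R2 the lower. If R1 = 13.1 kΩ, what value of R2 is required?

R2 ≈ 26.8 kΩ

Required fraction k = V_out/V_s = 0.6718.
R2 = R1 · 0.6718/(1 − 0.6718) = 26.81 kΩ.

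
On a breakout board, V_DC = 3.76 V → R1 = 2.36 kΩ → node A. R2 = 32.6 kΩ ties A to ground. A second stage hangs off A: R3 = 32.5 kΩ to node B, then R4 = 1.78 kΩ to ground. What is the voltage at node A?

The second stage (R3 + R4 = 34.28 kΩ) loads node A in parallel with R2.
R2 ‖ (R3+R4) = 16.71 kΩ.
First divider: V_A = V_DC · 16.71/(2.36 + 16.71) = 3.295 V.

V_A ≈ 3.29 V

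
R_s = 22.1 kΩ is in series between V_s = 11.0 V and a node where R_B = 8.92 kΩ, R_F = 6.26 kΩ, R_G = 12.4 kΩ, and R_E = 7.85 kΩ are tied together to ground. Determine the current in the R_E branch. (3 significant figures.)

Parallel bank: R_p = 1/(1/8.92 + 1/6.26 + 1/12.4 + 1/7.85) = 2.084 kΩ.
V_A = 11.0 × 2.084/24.18 = 0.9478 V.
I(R_E) = V_A / R_E = 0.9478/7.85 = 0.1207 mA.
(Equivalently: I_total = 0.4548 mA, then current-divider fraction G_k/ΣG = 0.2655.)

I ≈ 0.121 mA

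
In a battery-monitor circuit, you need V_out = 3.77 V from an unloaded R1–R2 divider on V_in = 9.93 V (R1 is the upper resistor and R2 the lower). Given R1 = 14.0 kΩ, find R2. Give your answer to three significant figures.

Required fraction k = V_out/V_in = 0.3797.
So R2 = R1 · V_out/(V_in − V_out) = 14.0 × 3.77/(9.93 − 3.77) = 14.0 × 0.6120 = 8.568 kΩ.

R2 ≈ 8.57 kΩ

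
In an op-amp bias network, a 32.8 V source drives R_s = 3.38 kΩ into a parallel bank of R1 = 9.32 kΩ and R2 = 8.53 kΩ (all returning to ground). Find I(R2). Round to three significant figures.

I ≈ 2.19 mA

Combine the parallel branches: R_p = (1/9.32 + 1/8.53)⁻¹ = 4.454 kΩ.
Node voltage V_A = V_DC · R_p/(R_s + R_p) = 32.8 × 0.5685 = 18.65 V.
I(R2) = V_A / R2 = 18.65/8.53 = 2.186 mA.
(Check via current divider: I_total = 4.187 mA; share G_k/ΣG = 0.5221 → same result.)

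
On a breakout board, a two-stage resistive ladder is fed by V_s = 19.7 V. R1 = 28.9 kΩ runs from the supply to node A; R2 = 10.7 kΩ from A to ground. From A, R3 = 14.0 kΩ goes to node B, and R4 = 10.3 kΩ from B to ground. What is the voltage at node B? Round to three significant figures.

V_B ≈ 1.71 V

Looking into the second stage from A: R3 + R4 = 24.30 kΩ appears in parallel with R2.
R2 ‖ (R3+R4) = 7.429 kΩ.
V_A = 19.7 × 7.429/(28.9 + 7.429) = 4.028 V.
Then the unloaded second divider: V_B = V_A × R4/(R3+R4) = 4.028 × 0.4239 = 1.708 V.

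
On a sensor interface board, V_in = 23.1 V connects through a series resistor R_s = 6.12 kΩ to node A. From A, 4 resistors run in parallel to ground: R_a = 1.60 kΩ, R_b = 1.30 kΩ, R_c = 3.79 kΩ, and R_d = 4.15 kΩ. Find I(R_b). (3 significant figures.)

Combine the parallel branches: R_p = (1/1.60 + 1/1.30 + 1/3.79 + 1/4.15)⁻¹ = 0.5266 kΩ.
V_A = 23.1 × 0.5266/6.647 = 1.830 V.
I(R_b) = V_A / R_b = 1.830/1.30 = 1.408 mA.
(Check via current divider: I_total = 3.475 mA; share G_k/ΣG = 0.4051 → same result.)

I ≈ 1.41 mA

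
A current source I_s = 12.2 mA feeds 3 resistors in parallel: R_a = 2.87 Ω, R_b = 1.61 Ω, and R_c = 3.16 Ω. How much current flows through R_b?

I ≈ 5.89 mA

Conductances: ΣG = 1/2.87 + 1/1.61 + 1/3.16 = 1.286 (1/Ω).
By the current-divider rule, I = I_s · G_k/ΣG = 12.2 × 0.4830 = 5.892 mA.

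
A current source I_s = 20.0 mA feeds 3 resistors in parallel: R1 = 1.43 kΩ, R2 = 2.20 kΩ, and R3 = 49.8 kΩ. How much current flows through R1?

Conductances: ΣG = 1/1.43 + 1/2.20 + 1/49.8 = 1.174 (1/kΩ).
R1 takes the fraction G_k/ΣG = 0.6993/1.174 = 0.5957, so I = 20.0 × 0.5957 = 11.91 mA.

I ≈ 11.9 mA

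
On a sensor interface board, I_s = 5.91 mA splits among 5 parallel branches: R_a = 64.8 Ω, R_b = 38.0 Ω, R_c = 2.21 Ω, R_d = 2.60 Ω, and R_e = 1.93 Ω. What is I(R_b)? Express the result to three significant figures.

Total conductance ΣG = 1/64.8 + 1/38.0 + 1/2.21 + 1/2.60 + 1/1.93 = 1.397 (units of 1/Ω).
By the current-divider rule, I = I_s · G_k/ΣG = 5.91 × 0.01884 = 0.1113 mA.

I ≈ 0.111 mA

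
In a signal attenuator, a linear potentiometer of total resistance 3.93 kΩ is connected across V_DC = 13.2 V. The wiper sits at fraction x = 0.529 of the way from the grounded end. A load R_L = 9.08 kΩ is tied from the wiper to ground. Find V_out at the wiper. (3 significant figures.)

Split the track: R_lower = x·R_p = 2.079 kΩ, R_upper = (1−x)·R_p = 1.851 kΩ.
Lower segment in parallel with the load: 2.079 ‖ 9.08 = 1.692 kΩ.
V_out = 13.2 × 1.692/(1.851 + 1.692) = 6.303 V.

V_out ≈ 6.30 V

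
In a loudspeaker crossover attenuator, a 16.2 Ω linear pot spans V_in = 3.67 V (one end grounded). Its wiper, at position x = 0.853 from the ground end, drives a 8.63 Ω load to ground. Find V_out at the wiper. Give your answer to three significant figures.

V_out ≈ 2.53 V

Lower segment x·R_p = 13.82 Ω; upper segment (1−x)·R_p = 2.381 Ω.
Lower segment in parallel with the load: 13.82 ‖ 8.63 = 5.312 Ω.
V_out = 3.67 × 5.312/(2.381 + 5.312) = 2.534 V.
(Unloaded: V_out = x·V_in = 3.13 V.)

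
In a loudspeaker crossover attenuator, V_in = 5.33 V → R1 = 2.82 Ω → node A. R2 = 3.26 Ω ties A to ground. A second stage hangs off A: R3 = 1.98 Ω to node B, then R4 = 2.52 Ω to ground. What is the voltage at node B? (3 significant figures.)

Looking into the second stage from A: R3 + R4 = 4.500 Ω appears in parallel with R2.
R2 ‖ (R3+R4) = 1.890 Ω.
First divider: V_A = V_in · 1.890/(2.82 + 1.890) = 2.139 V.
Stage 2 is unloaded, so V_B = V_A · R4/(R3+R4) = 2.139 × 2.52/4.500 = 1.198 V.

V_B ≈ 1.20 V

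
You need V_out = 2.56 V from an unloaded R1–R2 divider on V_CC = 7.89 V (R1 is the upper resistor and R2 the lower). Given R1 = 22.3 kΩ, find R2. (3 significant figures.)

R2 ≈ 10.7 kΩ

The divider ratio is R2/(R1+R2) = 2.56/7.89 = 0.3245.
R2 = R1 · 0.3245/(1 − 0.3245) = 10.71 kΩ.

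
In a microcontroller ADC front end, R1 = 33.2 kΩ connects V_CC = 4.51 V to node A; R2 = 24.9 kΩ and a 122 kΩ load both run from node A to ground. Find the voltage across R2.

V_out ≈ 1.73 V

The load sits in parallel with R2, giving an effective lower resistance R2' = R2·R_L/(R2+R_L) = 20.68 kΩ.
Then V_out = V_CC · R2'/(R1 + R2') = 4.51 × 20.68/53.88 = 1.731 V.
(Unloaded it would be 1.93 V; the load pulls it down.)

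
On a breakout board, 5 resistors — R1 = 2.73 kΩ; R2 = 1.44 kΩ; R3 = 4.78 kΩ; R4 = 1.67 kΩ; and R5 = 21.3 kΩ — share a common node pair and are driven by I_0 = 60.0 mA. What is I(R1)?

I ≈ 11.5 mA

Total conductance ΣG = 1/2.73 + 1/1.44 + 1/4.78 + 1/1.67 + 1/21.3 = 1.916 (units of 1/kΩ).
R1 takes the fraction G_k/ΣG = 0.3663/1.916 = 0.1912, so I = 60.0 × 0.1912 = 11.47 mA.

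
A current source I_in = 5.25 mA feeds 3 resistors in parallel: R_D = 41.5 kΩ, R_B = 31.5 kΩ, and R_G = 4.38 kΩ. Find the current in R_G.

Conductances: ΣG = 1/41.5 + 1/31.5 + 1/4.38 = 0.2842 (1/kΩ).
R_G takes the fraction G_k/ΣG = 0.2283/0.2842 = 0.8035, so I = 5.25 × 0.8035 = 4.218 mA.

I ≈ 4.22 mA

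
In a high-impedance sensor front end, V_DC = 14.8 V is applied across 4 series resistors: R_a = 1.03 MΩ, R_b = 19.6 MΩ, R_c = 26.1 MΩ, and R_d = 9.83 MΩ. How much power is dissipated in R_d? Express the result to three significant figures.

Series current I = V_DC/ΣR = 14.8/56.56 = 0.2617 µA.
P = I²R = 0.06847 × 9.83 = 0.6731 µW.

P ≈ 0.673 µW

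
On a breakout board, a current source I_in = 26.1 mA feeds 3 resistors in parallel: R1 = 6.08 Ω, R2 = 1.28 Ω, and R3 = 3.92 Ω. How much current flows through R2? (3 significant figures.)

ΣG = 1/6.08 + 1/1.28 + 1/3.92 = 1.201.
R2 takes the fraction G_k/ΣG = 0.7812/1.201 = 0.6506, so I = 26.1 × 0.6506 = 16.98 mA.

I ≈ 17.0 mA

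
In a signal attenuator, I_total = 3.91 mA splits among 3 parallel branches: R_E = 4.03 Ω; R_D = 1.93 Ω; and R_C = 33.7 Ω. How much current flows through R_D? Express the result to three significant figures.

I ≈ 2.55 mA

Conductances: ΣG = 1/4.03 + 1/1.93 + 1/33.7 = 0.7959 (1/Ω).
Current divider: I(R_D) = I_total · G_k/ΣG = 3.91 × (0.5181/0.7959) = 3.91 × 0.6510 = 2.545 mA.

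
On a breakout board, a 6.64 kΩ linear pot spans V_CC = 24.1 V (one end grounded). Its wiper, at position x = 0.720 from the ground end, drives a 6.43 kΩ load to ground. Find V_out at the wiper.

V_out ≈ 14.4 V

The pot divides into 1.859 kΩ above the wiper and 4.781 kΩ below.
(x·R_p) ‖ R_L = 2.742 kΩ.
V_out = 24.1 × 2.742/(1.859 + 2.742) = 14.36 V.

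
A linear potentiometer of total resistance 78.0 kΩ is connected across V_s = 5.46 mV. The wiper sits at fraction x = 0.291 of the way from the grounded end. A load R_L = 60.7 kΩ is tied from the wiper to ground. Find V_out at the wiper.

Split the track: R_lower = x·R_p = 22.70 kΩ, R_upper = (1−x)·R_p = 55.30 kΩ.
Lower segment in parallel with the load: 22.70 ‖ 60.7 = 16.52 kΩ.
Loaded-divider output: V_out = 5.46 × 0.2300 = 1.256 mV.

V_out ≈ 1.26 mV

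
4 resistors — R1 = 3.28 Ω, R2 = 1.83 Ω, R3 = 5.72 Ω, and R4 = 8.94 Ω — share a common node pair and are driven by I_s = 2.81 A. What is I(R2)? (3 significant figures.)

Conductances: ΣG = 1/3.28 + 1/1.83 + 1/5.72 + 1/8.94 = 1.138 (1/Ω).
By the current-divider rule, I = I_s · G_k/ΣG = 2.81 × 0.4802 = 1.349 A.

I ≈ 1.35 A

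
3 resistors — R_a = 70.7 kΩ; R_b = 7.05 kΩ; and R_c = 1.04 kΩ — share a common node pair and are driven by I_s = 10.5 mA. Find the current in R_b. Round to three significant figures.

ΣG = 1/70.7 + 1/7.05 + 1/1.04 = 1.118.
R_b takes the fraction G_k/ΣG = 0.1418/1.118 = 0.1269, so I = 10.5 × 0.1269 = 1.333 mA.

I ≈ 1.33 mA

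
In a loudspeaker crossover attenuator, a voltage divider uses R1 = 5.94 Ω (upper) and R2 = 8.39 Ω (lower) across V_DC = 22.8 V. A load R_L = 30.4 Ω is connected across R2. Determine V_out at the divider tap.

The load sits in parallel with R2, giving an effective lower resistance R2' = R2·R_L/(R2+R_L) = 6.575 Ω.
Voltage divider with the loaded lower leg: V_out = 22.8 × 6.575/(5.94 + 6.575) = 22.8 × 0.5254 = 11.98 V.

V_out ≈ 12.0 V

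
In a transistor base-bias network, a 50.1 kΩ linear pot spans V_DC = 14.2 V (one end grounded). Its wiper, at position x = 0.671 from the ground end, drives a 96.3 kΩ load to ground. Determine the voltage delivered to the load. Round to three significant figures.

The pot divides into 16.48 kΩ above the wiper and 33.62 kΩ below.
(x·R_p) ‖ R_L = 24.92 kΩ.
Loaded-divider output: V_out = 14.2 × 0.6019 = 8.547 V.
(Unloaded: V_out = x·V_DC = 9.53 V.)

V_out ≈ 8.55 V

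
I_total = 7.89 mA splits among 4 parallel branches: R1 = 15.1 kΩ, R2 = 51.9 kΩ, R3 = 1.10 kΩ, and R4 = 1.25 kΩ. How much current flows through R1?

ΣG = 1/15.1 + 1/51.9 + 1/1.10 + 1/1.25 = 1.795.
By the current-divider rule, I = I_total · G_k/ΣG = 7.89 × 0.03690 = 0.2912 mA.

I ≈ 0.291 mA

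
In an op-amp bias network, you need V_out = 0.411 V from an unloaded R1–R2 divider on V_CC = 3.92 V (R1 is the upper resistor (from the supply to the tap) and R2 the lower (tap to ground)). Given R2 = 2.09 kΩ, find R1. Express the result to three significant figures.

R1 ≈ 17.8 kΩ

The divider ratio is R2/(R1+R2) = 0.411/3.92 = 0.1048.
Rearranging, R1 = R2·(1−k)/k = 2.09 × 8.538 = 17.84 kΩ.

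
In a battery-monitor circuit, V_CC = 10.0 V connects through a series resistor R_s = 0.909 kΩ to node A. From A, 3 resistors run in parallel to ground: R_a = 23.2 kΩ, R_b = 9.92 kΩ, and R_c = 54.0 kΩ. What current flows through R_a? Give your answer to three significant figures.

I ≈ 0.376 mA

Equivalent of the parallel group: R_p = 6.157 kΩ.
V_A by voltage divider: V_A = 10.0 × 6.157/(0.909 + 6.157) = 8.713 V.
I(R_a) = V_A / R_a = 8.713/23.2 = 0.3756 mA.
(Equivalently: I_total = 1.415 mA, then current-divider fraction G_k/ΣG = 0.2654.)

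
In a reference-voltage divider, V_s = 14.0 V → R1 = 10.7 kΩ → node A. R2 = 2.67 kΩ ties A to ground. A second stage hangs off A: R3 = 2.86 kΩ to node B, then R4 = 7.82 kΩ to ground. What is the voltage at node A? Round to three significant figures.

The second stage (R3 + R4 = 10.68 kΩ) loads node A in parallel with R2.
Effective lower resistance at A: R2 ‖ 10.68 = 2.136 kΩ.
V_A = 14.0 × 2.136/(10.7 + 2.136) = 2.330 V.

V_A ≈ 2.33 V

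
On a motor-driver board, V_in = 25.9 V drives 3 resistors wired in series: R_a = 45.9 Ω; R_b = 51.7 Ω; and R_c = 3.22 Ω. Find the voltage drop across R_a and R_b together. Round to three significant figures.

V ≈ 25.1 V

Total series resistance ΣR = 45.9 + 51.7 + 3.22 = 100.8 Ω.
R_{R_a..R_b} = 45.9 + 51.7 = 97.60 Ω.
Voltage divider: V = V_in · (97.60 / 100.8) = 25.9 × 0.9681 = 25.07 V.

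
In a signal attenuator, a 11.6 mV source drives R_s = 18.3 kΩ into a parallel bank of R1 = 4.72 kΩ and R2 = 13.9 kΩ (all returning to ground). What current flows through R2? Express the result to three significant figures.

I ≈ 0.135 µA

Parallel bank: R_p = 1/(1/4.72 + 1/13.9) = 3.524 kΩ.
V_A by voltage divider: V_A = 11.6 × 3.524/(18.3 + 3.524) = 1.873 mV.
I(R2) = V_A / R2 = 1.873/13.9 = 0.1347 µA.
(Check via current divider: I_total = 0.5315 µA; share G_k/ΣG = 0.2535 → same result.)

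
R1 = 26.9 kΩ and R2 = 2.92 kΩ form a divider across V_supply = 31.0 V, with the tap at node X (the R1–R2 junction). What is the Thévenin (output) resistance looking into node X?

Zeroing V_supply shorts the top of R1 to ground, so R_th = R1 ‖ R2 = 2.634 kΩ.

R_th ≈ 2.63 kΩ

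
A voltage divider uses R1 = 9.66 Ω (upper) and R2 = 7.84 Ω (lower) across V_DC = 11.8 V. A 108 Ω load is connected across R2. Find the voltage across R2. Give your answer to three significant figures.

R2 ‖ R_L = (7.84 × 108)/(7.84 + 108) = 7.309 Ω.
Now apply the divider: V_out = 11.8 × 0.4307 = 5.083 V.

V_out ≈ 5.08 V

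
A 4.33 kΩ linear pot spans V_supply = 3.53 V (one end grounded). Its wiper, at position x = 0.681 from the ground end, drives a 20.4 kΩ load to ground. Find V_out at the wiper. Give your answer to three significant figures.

V_out ≈ 2.30 V

Split the track: R_lower = x·R_p = 2.949 kΩ, R_upper = (1−x)·R_p = 1.381 kΩ.
R_L loads the lower segment: effective lower R = 2.576 kΩ.
Then V_out = V_supply · 2.576/(1.381 + 2.576) = 2.298 V.
(Unloaded: V_out = x·V_supply = 2.40 V.)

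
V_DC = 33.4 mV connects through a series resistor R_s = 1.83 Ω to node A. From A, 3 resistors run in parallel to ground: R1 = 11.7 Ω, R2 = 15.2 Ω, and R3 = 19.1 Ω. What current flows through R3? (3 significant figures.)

I ≈ 1.27 mA

Combine the parallel branches: R_p = (1/11.7 + 1/15.2 + 1/19.1)⁻¹ = 4.911 Ω.
V_A = 33.4 × 4.911/6.741 = 24.33 mV.
Branch current I = V_A/R3 = 24.33/19.1 = 1.274 mA.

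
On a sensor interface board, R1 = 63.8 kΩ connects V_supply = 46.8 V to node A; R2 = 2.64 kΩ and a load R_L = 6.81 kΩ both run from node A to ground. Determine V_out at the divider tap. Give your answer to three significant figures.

V_out ≈ 1.36 V

R2 ‖ R_L = (2.64 × 6.81)/(2.64 + 6.81) = 1.902 kΩ.
Voltage divider with the loaded lower leg: V_out = 46.8 × 1.902/(63.8 + 1.902) = 46.8 × 0.02896 = 1.355 V.
(Unloaded it would be 1.86 V; the load pulls it down.)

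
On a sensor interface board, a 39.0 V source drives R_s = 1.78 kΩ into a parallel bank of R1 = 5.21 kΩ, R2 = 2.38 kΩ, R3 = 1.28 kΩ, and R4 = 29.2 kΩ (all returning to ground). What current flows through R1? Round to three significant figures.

I ≈ 2.11 mA

Equivalent of the parallel group: R_p = 0.7005 kΩ.
Node voltage V_A = V_CC · R_p/(R_s + R_p) = 39.0 × 0.2824 = 11.01 V.
I(R1) = V_A / R1 = 11.01/5.21 = 2.114 mA.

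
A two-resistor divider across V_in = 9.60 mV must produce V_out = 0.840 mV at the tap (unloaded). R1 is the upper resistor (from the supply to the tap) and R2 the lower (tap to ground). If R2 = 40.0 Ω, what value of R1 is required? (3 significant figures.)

The divider ratio is R2/(R1+R2) = 0.840/9.60 = 0.08750.
So R1 = R2 · (V_in/V_out − 1) = 40.0 × (9.60/0.840 − 1) = 40.0 × 10.43 = 417.1 Ω.

R1 ≈ 417 Ω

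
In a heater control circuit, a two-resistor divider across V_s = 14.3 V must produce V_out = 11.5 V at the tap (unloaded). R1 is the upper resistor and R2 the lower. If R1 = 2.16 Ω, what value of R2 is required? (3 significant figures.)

R2 ≈ 8.87 Ω

The divider ratio is R2/(R1+R2) = 11.5/14.3 = 0.8042.
So R2 = R1 · V_out/(V_s − V_out) = 2.16 × 11.5/(14.3 − 11.5) = 2.16 × 4.107 = 8.871 Ω.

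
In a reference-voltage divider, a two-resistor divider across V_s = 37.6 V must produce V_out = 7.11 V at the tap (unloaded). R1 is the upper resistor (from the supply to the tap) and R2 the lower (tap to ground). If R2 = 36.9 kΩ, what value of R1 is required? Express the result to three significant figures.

R1 ≈ 158 kΩ

Required fraction k = V_out/V_s = 0.1891.
So R1 = R2 · (V_s/V_out − 1) = 36.9 × (37.6/7.11 − 1) = 36.9 × 4.288 = 158.2 kΩ.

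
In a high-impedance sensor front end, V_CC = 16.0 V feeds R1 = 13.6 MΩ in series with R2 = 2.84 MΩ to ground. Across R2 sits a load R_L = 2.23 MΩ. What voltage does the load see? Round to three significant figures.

First combine the lower leg with the load: R2 ‖ R_L = 1.249 MΩ.
Then V_out = V_CC · R2'/(R1 + R2') = 16.0 × 1.249/14.85 = 1.346 V.

V_out ≈ 1.35 V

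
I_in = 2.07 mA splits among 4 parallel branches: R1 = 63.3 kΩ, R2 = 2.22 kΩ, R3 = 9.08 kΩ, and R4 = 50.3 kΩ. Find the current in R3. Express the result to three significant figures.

I ≈ 0.382 mA

ΣG = 1/63.3 + 1/2.22 + 1/9.08 + 1/50.3 = 0.5963.
Current divider: I(R3) = I_in · G_k/ΣG = 2.07 × (0.1101/0.5963) = 2.07 × 0.1847 = 0.3823 mA.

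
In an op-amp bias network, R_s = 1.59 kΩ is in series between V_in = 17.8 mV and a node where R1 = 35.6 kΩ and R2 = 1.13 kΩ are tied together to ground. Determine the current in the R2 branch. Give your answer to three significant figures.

I ≈ 6.42 µA

Equivalent of the parallel group: R_p = 1.095 kΩ.
Node voltage V_A = V_in · R_p/(R_s + R_p) = 17.8 × 0.4079 = 7.260 mV.
Branch current I = V_A/R2 = 7.260/1.13 = 6.425 µA.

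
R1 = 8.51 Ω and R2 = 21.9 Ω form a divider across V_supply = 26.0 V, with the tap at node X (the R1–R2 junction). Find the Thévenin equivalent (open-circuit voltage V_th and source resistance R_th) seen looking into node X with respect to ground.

V_th ≈ 18.7 V, R_th ≈ 6.13 Ω

Open-circuit (no load on X): V_th = V_supply · R2/(R1 + R2) = 26.0 × 21.9/(8.510 + 21.9) = 18.72 V.
With V_supply suppressed (replaced by a short), R_th = R1 ‖ R2 = (8.510 × 21.9)/(8.510 + 21.9) = 6.129 Ω.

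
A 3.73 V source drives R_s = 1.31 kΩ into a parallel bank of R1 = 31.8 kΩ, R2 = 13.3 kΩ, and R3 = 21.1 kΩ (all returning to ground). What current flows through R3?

Parallel bank: R_p = 1/(1/31.8 + 1/13.3 + 1/21.1) = 6.492 kΩ.
V_A = 3.73 × 6.492/7.802 = 3.104 V.
Branch current I = V_A/R3 = 3.104/21.1 = 0.1471 mA.
(Equivalently: I_total = 0.4781 mA, then current-divider fraction G_k/ΣG = 0.3077.)

I ≈ 0.147 mA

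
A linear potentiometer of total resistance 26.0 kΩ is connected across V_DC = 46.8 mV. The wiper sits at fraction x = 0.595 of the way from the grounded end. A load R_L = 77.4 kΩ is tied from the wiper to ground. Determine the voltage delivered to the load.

Lower segment x·R_p = 15.47 kΩ; upper segment (1−x)·R_p = 10.53 kΩ.
(x·R_p) ‖ R_L = 12.89 kΩ.
V_out = 46.8 × 12.89/(10.53 + 12.89) = 25.76 mV.

V_out ≈ 25.8 mV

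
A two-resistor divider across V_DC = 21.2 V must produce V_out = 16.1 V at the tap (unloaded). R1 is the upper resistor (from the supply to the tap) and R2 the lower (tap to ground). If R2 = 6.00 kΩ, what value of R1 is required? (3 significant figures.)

R1 ≈ 1.90 kΩ

V_out/V_DC = R2/(R1+R2) = 0.7594.
So R1 = R2 · (V_DC/V_out − 1) = 6.00 × (21.2/16.1 − 1) = 6.00 × 0.3168 = 1.901 kΩ.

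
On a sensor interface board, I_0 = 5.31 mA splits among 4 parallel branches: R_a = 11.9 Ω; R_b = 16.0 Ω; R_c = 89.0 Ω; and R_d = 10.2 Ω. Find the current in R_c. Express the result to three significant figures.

Conductances: ΣG = 1/11.9 + 1/16.0 + 1/89.0 + 1/10.2 = 0.2558 (1/Ω).
Current divider: I(R_c) = I_0 · G_k/ΣG = 5.31 × (0.01124/0.2558) = 5.31 × 0.04392 = 0.2332 mA.

I ≈ 0.233 mA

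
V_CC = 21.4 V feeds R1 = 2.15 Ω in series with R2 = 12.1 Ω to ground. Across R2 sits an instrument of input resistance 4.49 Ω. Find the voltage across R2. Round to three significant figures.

R2 ‖ R_L = (12.1 × 4.49)/(12.1 + 4.49) = 3.275 Ω.
Then V_out = V_CC · R2'/(R1 + R2') = 21.4 × 3.275/5.425 = 12.92 V.
(Unloaded it would be 18.2 V; the load pulls it down.)

V_out ≈ 12.9 V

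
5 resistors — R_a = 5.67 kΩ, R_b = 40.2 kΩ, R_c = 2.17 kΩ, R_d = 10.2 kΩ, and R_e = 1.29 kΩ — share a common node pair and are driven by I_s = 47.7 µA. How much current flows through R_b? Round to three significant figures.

ΣG = 1/5.67 + 1/40.2 + 1/2.17 + 1/10.2 + 1/1.29 = 1.535.
Current divider: I(R_b) = I_s · G_k/ΣG = 47.7 × (0.02488/1.535) = 47.7 × 0.01620 = 0.7729 µA.

I ≈ 0.773 µA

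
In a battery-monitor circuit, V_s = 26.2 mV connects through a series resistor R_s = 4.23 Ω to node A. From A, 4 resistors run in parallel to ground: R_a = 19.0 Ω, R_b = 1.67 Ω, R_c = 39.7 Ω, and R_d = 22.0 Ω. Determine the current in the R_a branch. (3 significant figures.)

Combine the parallel branches: R_p = (1/19.0 + 1/1.67 + 1/39.7 + 1/22.0)⁻¹ = 1.385 Ω.
Node voltage V_A = V_s · R_p/(R_s + R_p) = 26.2 × 0.2466 = 6.462 mV.
I(R_a) = V_A / R_a = 6.462/19.0 = 0.3401 mA.
(Equivalently: I_total = 4.666 mA, then current-divider fraction G_k/ΣG = 0.07289.)

I ≈ 0.340 mA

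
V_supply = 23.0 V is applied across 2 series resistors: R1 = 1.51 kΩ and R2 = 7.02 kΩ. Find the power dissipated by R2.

P ≈ 51.0 mW

ΣR = 8.530 kΩ → I = 23.0/8.530 = 2.696 mA.
P(R2) = I²·R2 = (2.696)² × 7.02 = 51.04 mW.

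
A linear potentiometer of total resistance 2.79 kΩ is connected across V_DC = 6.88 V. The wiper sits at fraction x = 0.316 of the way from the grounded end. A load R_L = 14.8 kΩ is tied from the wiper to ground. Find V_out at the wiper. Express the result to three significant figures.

V_out ≈ 2.09 V

Split the track: R_lower = x·R_p = 0.8816 kΩ, R_upper = (1−x)·R_p = 1.908 kΩ.
Lower segment in parallel with the load: 0.8816 ‖ 14.8 = 0.8321 kΩ.
Then V_out = V_DC · 0.8321/(1.908 + 0.8321) = 2.089 V.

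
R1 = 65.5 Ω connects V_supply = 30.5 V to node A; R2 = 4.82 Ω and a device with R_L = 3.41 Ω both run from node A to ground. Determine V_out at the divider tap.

The load sits in parallel with R2, giving an effective lower resistance R2' = R2·R_L/(R2+R_L) = 1.997 Ω.
Now apply the divider: V_out = 30.5 × 0.02959 = 0.9024 V.

V_out ≈ 0.902 V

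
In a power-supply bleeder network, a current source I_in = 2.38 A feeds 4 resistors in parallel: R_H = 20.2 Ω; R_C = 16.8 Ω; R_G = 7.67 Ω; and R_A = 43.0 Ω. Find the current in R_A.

Total conductance ΣG = 1/20.2 + 1/16.8 + 1/7.67 + 1/43.0 = 0.2627 (units of 1/Ω).
By the current-divider rule, I = I_in · G_k/ΣG = 2.38 × 0.08854 = 0.2107 A.

I ≈ 0.211 A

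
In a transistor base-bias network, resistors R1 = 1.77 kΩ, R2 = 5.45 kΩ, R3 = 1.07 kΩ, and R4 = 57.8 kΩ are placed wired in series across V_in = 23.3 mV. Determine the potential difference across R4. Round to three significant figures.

V ≈ 20.4 mV

ΣR = 1.77 + 5.45 + 1.07 + 57.8 = 66.09 kΩ.
Voltage divider: V = V_in · (57.80 / 66.09) = 23.3 × 0.8746 = 20.38 mV.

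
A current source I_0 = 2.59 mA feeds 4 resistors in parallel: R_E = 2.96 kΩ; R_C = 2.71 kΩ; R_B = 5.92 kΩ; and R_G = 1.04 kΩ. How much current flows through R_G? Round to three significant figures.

Conductances: ΣG = 1/2.96 + 1/2.71 + 1/5.92 + 1/1.04 = 1.837 (1/kΩ).
Current divider: I(R_G) = I_0 · G_k/ΣG = 2.59 × (0.9615/1.837) = 2.59 × 0.5233 = 1.355 mA.

I ≈ 1.36 mA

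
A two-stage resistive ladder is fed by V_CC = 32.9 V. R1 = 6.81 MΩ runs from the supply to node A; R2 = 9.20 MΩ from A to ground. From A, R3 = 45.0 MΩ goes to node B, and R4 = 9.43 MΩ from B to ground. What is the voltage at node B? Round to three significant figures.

Looking into the second stage from A: R3 + R4 = 54.43 MΩ appears in parallel with R2.
Effective lower resistance at A: R2 ‖ 54.43 = 7.870 MΩ.
First divider: V_A = V_CC · 7.870/(6.81 + 7.870) = 17.64 V.
Stage 2 is unloaded, so V_B = V_A · R4/(R3+R4) = 17.64 × 9.43/54.43 = 3.056 V.

V_B ≈ 3.06 V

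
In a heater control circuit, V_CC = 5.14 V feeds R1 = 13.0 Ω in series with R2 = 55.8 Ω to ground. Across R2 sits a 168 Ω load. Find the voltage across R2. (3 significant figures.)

R2 ‖ R_L = (55.8 × 168)/(55.8 + 168) = 41.89 Ω.
Now apply the divider: V_out = 5.14 × 0.7632 = 3.923 V.
(Unloaded it would be 4.17 V; the load pulls it down.)

V_out ≈ 3.92 V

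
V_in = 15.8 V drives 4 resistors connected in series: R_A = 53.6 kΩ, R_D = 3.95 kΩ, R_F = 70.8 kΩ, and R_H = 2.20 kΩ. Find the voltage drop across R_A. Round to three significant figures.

ΣR = 53.6 + 3.95 + 70.8 + 2.20 = 130.6 kΩ.
Voltage divider: V = V_in · (53.60 / 130.6) = 15.8 × 0.4106 = 6.487 V.

V ≈ 6.49 V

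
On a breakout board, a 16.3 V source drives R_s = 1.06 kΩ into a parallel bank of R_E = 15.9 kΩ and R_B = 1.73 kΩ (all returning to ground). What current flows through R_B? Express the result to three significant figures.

Combine the parallel branches: R_p = (1/15.9 + 1/1.73)⁻¹ = 1.560 kΩ.
V_A = 16.3 × 1.560/2.620 = 9.706 V.
I(R_B) = V_A / R_B = 9.706/1.73 = 5.610 mA.
(Equivalently: I_total = 6.221 mA, then current-divider fraction G_k/ΣG = 0.9019.)

I ≈ 5.61 mA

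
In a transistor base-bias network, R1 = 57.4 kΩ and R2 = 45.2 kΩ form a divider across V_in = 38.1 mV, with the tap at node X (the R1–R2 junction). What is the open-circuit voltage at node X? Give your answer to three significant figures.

V_th is the unloaded tap voltage: V_in · R2/(R1+R2) = 38.1 × 0.4405 = 16.78 mV.

V_th ≈ 16.8 mV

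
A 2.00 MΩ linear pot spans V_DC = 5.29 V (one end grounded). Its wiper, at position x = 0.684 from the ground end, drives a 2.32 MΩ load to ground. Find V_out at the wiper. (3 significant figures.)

Split the track: R_lower = x·R_p = 1.368 MΩ, R_upper = (1−x)·R_p = 0.6320 MΩ.
Lower segment in parallel with the load: 1.368 ‖ 2.32 = 0.8606 MΩ.
Loaded-divider output: V_out = 5.29 × 0.5766 = 3.050 V.

V_out ≈ 3.05 V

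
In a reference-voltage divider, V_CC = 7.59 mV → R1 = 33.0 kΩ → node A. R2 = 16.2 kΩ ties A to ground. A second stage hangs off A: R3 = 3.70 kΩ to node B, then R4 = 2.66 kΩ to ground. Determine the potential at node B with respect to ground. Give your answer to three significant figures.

Node A sees R2 in parallel with the series input of stage 2, R3 + R4 = 6.360 kΩ.
Effective lower resistance at A: R2 ‖ 6.360 = 4.567 kΩ.
First divider: V_A = V_CC · 4.567/(33.0 + 4.567) = 0.9227 mV.
Then the unloaded second divider: V_B = V_A × R4/(R3+R4) = 0.9227 × 0.4182 = 0.3859 mV.

V_B ≈ 0.386 mV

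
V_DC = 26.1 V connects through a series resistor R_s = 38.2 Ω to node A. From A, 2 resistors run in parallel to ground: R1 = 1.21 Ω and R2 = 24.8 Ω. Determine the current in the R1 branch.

I ≈ 0.632 A

Parallel bank: R_p = 1/(1/1.21 + 1/24.8) = 1.154 Ω.
Node voltage V_A = V_DC · R_p/(R_s + R_p) = 26.1 × 0.02932 = 0.7652 V.
I(R1) = V_A / R1 = 0.7652/1.21 = 0.6324 A.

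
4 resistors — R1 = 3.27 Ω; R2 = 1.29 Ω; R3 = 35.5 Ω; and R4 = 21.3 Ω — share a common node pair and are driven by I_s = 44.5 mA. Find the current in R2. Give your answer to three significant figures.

I ≈ 29.8 mA

Conductances: ΣG = 1/3.27 + 1/1.29 + 1/35.5 + 1/21.3 = 1.156 (1/Ω).
By the current-divider rule, I = I_s · G_k/ΣG = 44.5 × 0.6705 = 29.84 mA.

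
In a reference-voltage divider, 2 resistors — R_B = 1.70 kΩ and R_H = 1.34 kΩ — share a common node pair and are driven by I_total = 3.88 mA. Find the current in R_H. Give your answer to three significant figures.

I ≈ 2.17 mA

For two parallel branches, I_k = I_total · (other R)/(sum of R).
I(R_H) = 3.88 × 1.70/(1.70 + 1.34) = 3.88 × 0.5592 = 2.170 mA.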